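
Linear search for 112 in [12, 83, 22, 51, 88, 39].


i=0: 12!=112
i=1: 83!=112
i=2: 22!=112
i=3: 51!=112
i=4: 88!=112
i=5: 39!=112

Not found, 6 comps


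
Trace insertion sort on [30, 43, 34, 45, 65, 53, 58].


Initial: [30, 43, 34, 45, 65, 53, 58]
Insert 43: [30, 43, 34, 45, 65, 53, 58]
Insert 34: [30, 34, 43, 45, 65, 53, 58]
Insert 45: [30, 34, 43, 45, 65, 53, 58]
Insert 65: [30, 34, 43, 45, 65, 53, 58]
Insert 53: [30, 34, 43, 45, 53, 65, 58]
Insert 58: [30, 34, 43, 45, 53, 58, 65]

Sorted: [30, 34, 43, 45, 53, 58, 65]


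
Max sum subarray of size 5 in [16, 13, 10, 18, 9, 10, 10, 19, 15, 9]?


[0:5]: 66
[1:6]: 60
[2:7]: 57
[3:8]: 66
[4:9]: 63
[5:10]: 63

Max: 66 at [0:5]


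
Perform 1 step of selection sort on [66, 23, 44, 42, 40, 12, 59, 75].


Initial: [66, 23, 44, 42, 40, 12, 59, 75]
Step 1: min=12 at 5
  Swap: [12, 23, 44, 42, 40, 66, 59, 75]

After 1 step: [12, 23, 44, 42, 40, 66, 59, 75]


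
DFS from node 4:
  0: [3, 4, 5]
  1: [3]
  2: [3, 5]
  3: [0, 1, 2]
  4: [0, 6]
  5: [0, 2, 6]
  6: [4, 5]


Visit 4, push [6, 0]
Visit 0, push [5, 3]
Visit 3, push [2, 1]
Visit 1, push []
Visit 2, push [5]
Visit 5, push [6]
Visit 6, push []

DFS order: [4, 0, 3, 1, 2, 5, 6]


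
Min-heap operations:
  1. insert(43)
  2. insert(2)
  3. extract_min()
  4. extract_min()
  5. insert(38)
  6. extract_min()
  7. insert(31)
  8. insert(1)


insert(43) -> [43]
insert(2) -> [2, 43]
extract_min()->2, [43]
extract_min()->43, []
insert(38) -> [38]
extract_min()->38, []
insert(31) -> [31]
insert(1) -> [1, 31]

Final heap: [1, 31]


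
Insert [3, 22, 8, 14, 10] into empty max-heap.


Insert 3: [3]
Insert 22: [22, 3]
Insert 8: [22, 3, 8]
Insert 14: [22, 14, 8, 3]
Insert 10: [22, 14, 8, 3, 10]

Final heap: [22, 14, 8, 3, 10]


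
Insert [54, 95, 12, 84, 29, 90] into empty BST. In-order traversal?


Insert 54: root
Insert 95: R from 54
Insert 12: L from 54
Insert 84: R from 54 -> L from 95
Insert 29: L from 54 -> R from 12
Insert 90: R from 54 -> L from 95 -> R from 84

In-order: [12, 29, 54, 84, 90, 95]


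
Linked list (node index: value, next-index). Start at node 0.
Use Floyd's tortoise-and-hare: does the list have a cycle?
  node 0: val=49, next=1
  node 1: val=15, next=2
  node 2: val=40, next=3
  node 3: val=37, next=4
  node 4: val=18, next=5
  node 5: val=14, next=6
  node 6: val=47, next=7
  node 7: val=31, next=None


Floyd's tortoise (slow, +1) and hare (fast, +2):
  init: slow=0, fast=0
  step 1: slow=1, fast=2
  step 2: slow=2, fast=4
  step 3: slow=3, fast=6
  step 4: fast 6->7->None, no cycle

Cycle: no


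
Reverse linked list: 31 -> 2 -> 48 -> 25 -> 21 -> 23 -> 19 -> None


Step 1: curr=31, set curr.next=prev(None) | reversed so far: 31
Step 2: curr=2, set curr.next=prev(31) | reversed so far: 2 -> 31
Step 3: curr=48, set curr.next=prev(2) | reversed so far: 48 -> 2 -> 31
Step 4: curr=25, set curr.next=prev(48) | reversed so far: 25 -> 48 -> 2 -> 31
Step 5: curr=21, set curr.next=prev(25) | reversed so far: 21 -> 25 -> 48 -> 2 -> 31
Step 6: curr=23, set curr.next=prev(21) | reversed so far: 23 -> 21 -> 25 -> 48 -> 2 -> 31
Step 7: curr=19, set curr.next=prev(23) | reversed so far: 19 -> 23 -> 21 -> 25 -> 48 -> 2 -> 31

19 -> 23 -> 21 -> 25 -> 48 -> 2 -> 31 -> None


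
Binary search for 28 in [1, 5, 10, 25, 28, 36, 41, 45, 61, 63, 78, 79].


Step 1: lo=0, hi=11, mid=5, val=36
Step 2: lo=0, hi=4, mid=2, val=10
Step 3: lo=3, hi=4, mid=3, val=25
Step 4: lo=4, hi=4, mid=4, val=28

Found at index 4


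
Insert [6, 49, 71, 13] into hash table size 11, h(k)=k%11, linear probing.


Insert 6: h=6 -> slot 6
Insert 49: h=5 -> slot 5
Insert 71: h=5, 2 probes -> slot 7
Insert 13: h=2 -> slot 2

Table: [None, None, 13, None, None, 49, 6, 71, None, None, None]


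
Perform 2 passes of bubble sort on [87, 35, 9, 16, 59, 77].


Initial: [87, 35, 9, 16, 59, 77]
Pass 1: [35, 9, 16, 59, 77, 87] (5 swaps)
Pass 2: [9, 16, 35, 59, 77, 87] (2 swaps)

After 2 passes: [9, 16, 35, 59, 77, 87]


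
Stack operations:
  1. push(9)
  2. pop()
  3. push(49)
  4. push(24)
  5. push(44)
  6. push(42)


push(9) -> [9]
pop()->9, []
push(49) -> [49]
push(24) -> [49, 24]
push(44) -> [49, 24, 44]
push(42) -> [49, 24, 44, 42]

Final stack: [49, 24, 44, 42]


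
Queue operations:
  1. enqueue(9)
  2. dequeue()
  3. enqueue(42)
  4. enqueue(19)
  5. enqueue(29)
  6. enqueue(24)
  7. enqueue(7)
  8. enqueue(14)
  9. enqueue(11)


enqueue(9) -> [9]
dequeue()->9, []
enqueue(42) -> [42]
enqueue(19) -> [42, 19]
enqueue(29) -> [42, 19, 29]
enqueue(24) -> [42, 19, 29, 24]
enqueue(7) -> [42, 19, 29, 24, 7]
enqueue(14) -> [42, 19, 29, 24, 7, 14]
enqueue(11) -> [42, 19, 29, 24, 7, 14, 11]

Final queue: [42, 19, 29, 24, 7, 14, 11]


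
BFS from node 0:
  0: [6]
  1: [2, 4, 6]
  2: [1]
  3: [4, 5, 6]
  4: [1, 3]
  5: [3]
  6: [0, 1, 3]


Visit 0, enqueue [6]
Visit 6, enqueue [1, 3]
Visit 1, enqueue [2, 4]
Visit 3, enqueue [5]
Visit 2, enqueue []
Visit 4, enqueue []
Visit 5, enqueue []

BFS order: [0, 6, 1, 3, 2, 4, 5]


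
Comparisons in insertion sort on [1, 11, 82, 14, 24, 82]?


Algorithm: insertion sort
Input: [1, 11, 82, 14, 24, 82]
Sorted: [1, 11, 14, 24, 82, 82]

7


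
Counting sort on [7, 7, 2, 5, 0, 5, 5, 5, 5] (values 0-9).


Input: [7, 7, 2, 5, 0, 5, 5, 5, 5]
Counts: [1, 0, 1, 0, 0, 5, 0, 2, 0, 0]

Sorted: [0, 2, 5, 5, 5, 5, 5, 7, 7]


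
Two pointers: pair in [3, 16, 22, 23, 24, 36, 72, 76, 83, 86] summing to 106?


lo=0(3)+hi=9(86)=89
lo=1(16)+hi=9(86)=102
lo=2(22)+hi=9(86)=108
lo=2(22)+hi=8(83)=105
lo=3(23)+hi=8(83)=106

Yes: 23+83=106


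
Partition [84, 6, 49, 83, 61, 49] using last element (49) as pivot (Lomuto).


Pivot: 49
  6 <= 49: swap -> [6, 84, 49, 83, 61, 49]
  49 <= 49: swap -> [6, 49, 84, 83, 61, 49]
Place pivot at 2: [6, 49, 49, 83, 61, 84]

Partitioned: [6, 49, 49, 83, 61, 84]


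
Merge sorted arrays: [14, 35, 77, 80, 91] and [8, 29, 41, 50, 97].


Take 8 from B
Take 14 from A
Take 29 from B
Take 35 from A
Take 41 from B
Take 50 from B
Take 77 from A
Take 80 from A
Take 91 from A

Merged: [8, 14, 29, 35, 41, 50, 77, 80, 91, 97]


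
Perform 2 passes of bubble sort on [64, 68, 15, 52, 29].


Initial: [64, 68, 15, 52, 29]
Pass 1: [64, 15, 52, 29, 68] (3 swaps)
Pass 2: [15, 52, 29, 64, 68] (3 swaps)

After 2 passes: [15, 52, 29, 64, 68]


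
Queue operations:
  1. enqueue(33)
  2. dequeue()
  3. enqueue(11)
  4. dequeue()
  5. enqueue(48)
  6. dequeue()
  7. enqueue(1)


enqueue(33) -> [33]
dequeue()->33, []
enqueue(11) -> [11]
dequeue()->11, []
enqueue(48) -> [48]
dequeue()->48, []
enqueue(1) -> [1]

Final queue: [1]


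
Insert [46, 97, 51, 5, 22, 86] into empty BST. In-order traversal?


Insert 46: root
Insert 97: R from 46
Insert 51: R from 46 -> L from 97
Insert 5: L from 46
Insert 22: L from 46 -> R from 5
Insert 86: R from 46 -> L from 97 -> R from 51

In-order: [5, 22, 46, 51, 86, 97]


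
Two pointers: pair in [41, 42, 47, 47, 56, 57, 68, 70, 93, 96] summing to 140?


lo=0(41)+hi=9(96)=137
lo=1(42)+hi=9(96)=138
lo=2(47)+hi=9(96)=143
lo=2(47)+hi=8(93)=140

Yes: 47+93=140


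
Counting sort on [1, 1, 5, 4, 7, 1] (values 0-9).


Input: [1, 1, 5, 4, 7, 1]
Counts: [0, 3, 0, 0, 1, 1, 0, 1, 0, 0]

Sorted: [1, 1, 1, 4, 5, 7]


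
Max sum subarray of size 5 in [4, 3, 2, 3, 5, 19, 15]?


[0:5]: 17
[1:6]: 32
[2:7]: 44

Max: 44 at [2:7]


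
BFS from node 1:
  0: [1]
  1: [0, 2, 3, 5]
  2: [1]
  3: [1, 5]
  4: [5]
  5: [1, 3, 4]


Visit 1, enqueue [0, 2, 3, 5]
Visit 0, enqueue []
Visit 2, enqueue []
Visit 3, enqueue []
Visit 5, enqueue [4]
Visit 4, enqueue []

BFS order: [1, 0, 2, 3, 5, 4]


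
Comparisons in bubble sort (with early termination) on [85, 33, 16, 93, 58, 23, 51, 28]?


Algorithm: bubble sort (with early termination)
Input: [85, 33, 16, 93, 58, 23, 51, 28]
Sorted: [16, 23, 28, 33, 51, 58, 85, 93]

27


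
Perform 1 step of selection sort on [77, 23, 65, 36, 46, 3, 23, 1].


Initial: [77, 23, 65, 36, 46, 3, 23, 1]
Step 1: min=1 at 7
  Swap: [1, 23, 65, 36, 46, 3, 23, 77]

After 1 step: [1, 23, 65, 36, 46, 3, 23, 77]


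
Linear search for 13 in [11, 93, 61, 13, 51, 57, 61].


i=0: 11!=13
i=1: 93!=13
i=2: 61!=13
i=3: 13==13 found!

Found at 3, 4 comps


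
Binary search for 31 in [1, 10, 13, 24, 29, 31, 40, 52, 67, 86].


Step 1: lo=0, hi=9, mid=4, val=29
Step 2: lo=5, hi=9, mid=7, val=52
Step 3: lo=5, hi=6, mid=5, val=31

Found at index 5


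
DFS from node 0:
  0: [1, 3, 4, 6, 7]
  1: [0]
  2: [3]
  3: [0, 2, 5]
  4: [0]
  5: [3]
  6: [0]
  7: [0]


Visit 0, push [7, 6, 4, 3, 1]
Visit 1, push []
Visit 3, push [5, 2]
Visit 2, push []
Visit 5, push []
Visit 4, push []
Visit 6, push []
Visit 7, push []

DFS order: [0, 1, 3, 2, 5, 4, 6, 7]


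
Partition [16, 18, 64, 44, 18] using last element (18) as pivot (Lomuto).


Pivot: 18
  16 <= 18: advance i (no swap)
  18 <= 18: advance i (no swap)
Place pivot at 2: [16, 18, 18, 44, 64]

Partitioned: [16, 18, 18, 44, 64]


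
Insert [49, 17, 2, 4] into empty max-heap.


Insert 49: [49]
Insert 17: [49, 17]
Insert 2: [49, 17, 2]
Insert 4: [49, 17, 2, 4]

Final heap: [49, 17, 2, 4]


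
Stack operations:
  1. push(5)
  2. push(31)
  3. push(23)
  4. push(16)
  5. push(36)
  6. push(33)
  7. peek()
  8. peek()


push(5) -> [5]
push(31) -> [5, 31]
push(23) -> [5, 31, 23]
push(16) -> [5, 31, 23, 16]
push(36) -> [5, 31, 23, 16, 36]
push(33) -> [5, 31, 23, 16, 36, 33]
peek()->33
peek()->33

Final stack: [5, 31, 23, 16, 36, 33]


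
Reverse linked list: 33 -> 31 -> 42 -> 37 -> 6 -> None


Step 1: curr=33, set curr.next=prev(None) | reversed so far: 33
Step 2: curr=31, set curr.next=prev(33) | reversed so far: 31 -> 33
Step 3: curr=42, set curr.next=prev(31) | reversed so far: 42 -> 31 -> 33
Step 4: curr=37, set curr.next=prev(42) | reversed so far: 37 -> 42 -> 31 -> 33
Step 5: curr=6, set curr.next=prev(37) | reversed so far: 6 -> 37 -> 42 -> 31 -> 33

6 -> 37 -> 42 -> 31 -> 33 -> None


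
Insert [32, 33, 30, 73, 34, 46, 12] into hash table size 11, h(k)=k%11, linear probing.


Insert 32: h=10 -> slot 10
Insert 33: h=0 -> slot 0
Insert 30: h=8 -> slot 8
Insert 73: h=7 -> slot 7
Insert 34: h=1 -> slot 1
Insert 46: h=2 -> slot 2
Insert 12: h=1, 2 probes -> slot 3

Table: [33, 34, 46, 12, None, None, None, 73, 30, None, 32]


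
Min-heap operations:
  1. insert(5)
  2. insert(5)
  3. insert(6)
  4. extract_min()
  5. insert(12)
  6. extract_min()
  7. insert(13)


insert(5) -> [5]
insert(5) -> [5, 5]
insert(6) -> [5, 5, 6]
extract_min()->5, [5, 6]
insert(12) -> [5, 6, 12]
extract_min()->5, [6, 12]
insert(13) -> [6, 12, 13]

Final heap: [6, 12, 13]


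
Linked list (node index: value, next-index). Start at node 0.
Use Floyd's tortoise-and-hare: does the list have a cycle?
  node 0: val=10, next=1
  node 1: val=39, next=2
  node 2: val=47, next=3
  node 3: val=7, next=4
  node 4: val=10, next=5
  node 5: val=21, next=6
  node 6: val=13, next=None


Floyd's tortoise (slow, +1) and hare (fast, +2):
  init: slow=0, fast=0
  step 1: slow=1, fast=2
  step 2: slow=2, fast=4
  step 3: slow=3, fast=6
  step 4: fast -> None, no cycle

Cycle: no


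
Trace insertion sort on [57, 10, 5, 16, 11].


Initial: [57, 10, 5, 16, 11]
Insert 10: [10, 57, 5, 16, 11]
Insert 5: [5, 10, 57, 16, 11]
Insert 16: [5, 10, 16, 57, 11]
Insert 11: [5, 10, 11, 16, 57]

Sorted: [5, 10, 11, 16, 57]


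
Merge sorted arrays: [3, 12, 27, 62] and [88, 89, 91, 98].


Take 3 from A
Take 12 from A
Take 27 from A
Take 62 from A

Merged: [3, 12, 27, 62, 88, 89, 91, 98]


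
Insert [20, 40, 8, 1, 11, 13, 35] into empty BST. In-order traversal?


Insert 20: root
Insert 40: R from 20
Insert 8: L from 20
Insert 1: L from 20 -> L from 8
Insert 11: L from 20 -> R from 8
Insert 13: L from 20 -> R from 8 -> R from 11
Insert 35: R from 20 -> L from 40

In-order: [1, 8, 11, 13, 20, 35, 40]


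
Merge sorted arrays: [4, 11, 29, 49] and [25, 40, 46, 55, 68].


Take 4 from A
Take 11 from A
Take 25 from B
Take 29 from A
Take 40 from B
Take 46 from B
Take 49 from A

Merged: [4, 11, 25, 29, 40, 46, 49, 55, 68]


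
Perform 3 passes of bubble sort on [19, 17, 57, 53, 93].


Initial: [19, 17, 57, 53, 93]
Pass 1: [17, 19, 53, 57, 93] (2 swaps)
Pass 2: [17, 19, 53, 57, 93] (0 swaps)
Pass 3: [17, 19, 53, 57, 93] (0 swaps)

After 3 passes: [17, 19, 53, 57, 93]


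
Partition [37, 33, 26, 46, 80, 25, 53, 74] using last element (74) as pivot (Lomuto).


Pivot: 74
  37 <= 74: advance i (no swap)
  33 <= 74: advance i (no swap)
  26 <= 74: advance i (no swap)
  46 <= 74: advance i (no swap)
  25 <= 74: swap -> [37, 33, 26, 46, 25, 80, 53, 74]
  53 <= 74: swap -> [37, 33, 26, 46, 25, 53, 80, 74]
Place pivot at 6: [37, 33, 26, 46, 25, 53, 74, 80]

Partitioned: [37, 33, 26, 46, 25, 53, 74, 80]


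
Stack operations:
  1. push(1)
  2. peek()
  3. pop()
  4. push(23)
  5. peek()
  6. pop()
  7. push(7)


push(1) -> [1]
peek()->1
pop()->1, []
push(23) -> [23]
peek()->23
pop()->23, []
push(7) -> [7]

Final stack: [7]


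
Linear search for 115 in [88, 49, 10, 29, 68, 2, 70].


i=0: 88!=115
i=1: 49!=115
i=2: 10!=115
i=3: 29!=115
i=4: 68!=115
i=5: 2!=115
i=6: 70!=115

Not found, 7 comps


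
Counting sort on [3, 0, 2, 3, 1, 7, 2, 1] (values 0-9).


Input: [3, 0, 2, 3, 1, 7, 2, 1]
Counts: [1, 2, 2, 2, 0, 0, 0, 1, 0, 0]

Sorted: [0, 1, 1, 2, 2, 3, 3, 7]


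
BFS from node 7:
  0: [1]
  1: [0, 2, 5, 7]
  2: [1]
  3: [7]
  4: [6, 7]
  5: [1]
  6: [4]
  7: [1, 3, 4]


Visit 7, enqueue [1, 3, 4]
Visit 1, enqueue [0, 2, 5]
Visit 3, enqueue []
Visit 4, enqueue [6]
Visit 0, enqueue []
Visit 2, enqueue []
Visit 5, enqueue []
Visit 6, enqueue []

BFS order: [7, 1, 3, 4, 0, 2, 5, 6]


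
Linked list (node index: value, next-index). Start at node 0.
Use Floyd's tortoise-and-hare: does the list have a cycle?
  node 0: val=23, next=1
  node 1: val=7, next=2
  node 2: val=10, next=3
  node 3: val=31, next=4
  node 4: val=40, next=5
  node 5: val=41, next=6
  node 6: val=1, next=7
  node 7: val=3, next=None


Floyd's tortoise (slow, +1) and hare (fast, +2):
  init: slow=0, fast=0
  step 1: slow=1, fast=2
  step 2: slow=2, fast=4
  step 3: slow=3, fast=6
  step 4: fast 6->7->None, no cycle

Cycle: no


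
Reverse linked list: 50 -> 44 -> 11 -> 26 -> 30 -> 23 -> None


Step 1: curr=50, set curr.next=prev(None) | reversed so far: 50
Step 2: curr=44, set curr.next=prev(50) | reversed so far: 44 -> 50
Step 3: curr=11, set curr.next=prev(44) | reversed so far: 11 -> 44 -> 50
Step 4: curr=26, set curr.next=prev(11) | reversed so far: 26 -> 11 -> 44 -> 50
Step 5: curr=30, set curr.next=prev(26) | reversed so far: 30 -> 26 -> 11 -> 44 -> 50
Step 6: curr=23, set curr.next=prev(30) | reversed so far: 23 -> 30 -> 26 -> 11 -> 44 -> 50

23 -> 30 -> 26 -> 11 -> 44 -> 50 -> None


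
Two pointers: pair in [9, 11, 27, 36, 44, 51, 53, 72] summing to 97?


lo=0(9)+hi=7(72)=81
lo=1(11)+hi=7(72)=83
lo=2(27)+hi=7(72)=99
lo=2(27)+hi=6(53)=80
lo=3(36)+hi=6(53)=89
lo=4(44)+hi=6(53)=97

Yes: 44+53=97


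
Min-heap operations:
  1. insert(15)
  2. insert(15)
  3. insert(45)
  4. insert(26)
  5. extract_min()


insert(15) -> [15]
insert(15) -> [15, 15]
insert(45) -> [15, 15, 45]
insert(26) -> [15, 15, 45, 26]
extract_min()->15, [15, 26, 45]

Final heap: [15, 26, 45]


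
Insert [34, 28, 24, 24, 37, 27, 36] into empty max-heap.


Insert 34: [34]
Insert 28: [34, 28]
Insert 24: [34, 28, 24]
Insert 24: [34, 28, 24, 24]
Insert 37: [37, 34, 24, 24, 28]
Insert 27: [37, 34, 27, 24, 28, 24]
Insert 36: [37, 34, 36, 24, 28, 24, 27]

Final heap: [37, 34, 36, 24, 28, 24, 27]


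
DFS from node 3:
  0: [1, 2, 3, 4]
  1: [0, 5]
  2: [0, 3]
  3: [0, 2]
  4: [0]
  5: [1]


Visit 3, push [2, 0]
Visit 0, push [4, 2, 1]
Visit 1, push [5]
Visit 5, push []
Visit 2, push []
Visit 4, push []

DFS order: [3, 0, 1, 5, 2, 4]


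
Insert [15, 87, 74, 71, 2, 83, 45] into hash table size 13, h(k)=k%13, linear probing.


Insert 15: h=2 -> slot 2
Insert 87: h=9 -> slot 9
Insert 74: h=9, 1 probes -> slot 10
Insert 71: h=6 -> slot 6
Insert 2: h=2, 1 probes -> slot 3
Insert 83: h=5 -> slot 5
Insert 45: h=6, 1 probes -> slot 7

Table: [None, None, 15, 2, None, 83, 71, 45, None, 87, 74, None, None]


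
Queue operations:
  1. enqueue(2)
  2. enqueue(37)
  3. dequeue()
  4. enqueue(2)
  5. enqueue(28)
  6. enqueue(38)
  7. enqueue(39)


enqueue(2) -> [2]
enqueue(37) -> [2, 37]
dequeue()->2, [37]
enqueue(2) -> [37, 2]
enqueue(28) -> [37, 2, 28]
enqueue(38) -> [37, 2, 28, 38]
enqueue(39) -> [37, 2, 28, 38, 39]

Final queue: [37, 2, 28, 38, 39]


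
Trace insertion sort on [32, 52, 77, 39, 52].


Initial: [32, 52, 77, 39, 52]
Insert 52: [32, 52, 77, 39, 52]
Insert 77: [32, 52, 77, 39, 52]
Insert 39: [32, 39, 52, 77, 52]
Insert 52: [32, 39, 52, 52, 77]

Sorted: [32, 39, 52, 52, 77]


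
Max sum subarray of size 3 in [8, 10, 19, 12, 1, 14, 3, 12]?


[0:3]: 37
[1:4]: 41
[2:5]: 32
[3:6]: 27
[4:7]: 18
[5:8]: 29

Max: 41 at [1:4]


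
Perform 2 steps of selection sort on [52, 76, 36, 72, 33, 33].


Initial: [52, 76, 36, 72, 33, 33]
Step 1: min=33 at 4
  Swap: [33, 76, 36, 72, 52, 33]
Step 2: min=33 at 5
  Swap: [33, 33, 36, 72, 52, 76]

After 2 steps: [33, 33, 36, 72, 52, 76]


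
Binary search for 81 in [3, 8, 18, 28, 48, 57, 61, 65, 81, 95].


Step 1: lo=0, hi=9, mid=4, val=48
Step 2: lo=5, hi=9, mid=7, val=65
Step 3: lo=8, hi=9, mid=8, val=81

Found at index 8


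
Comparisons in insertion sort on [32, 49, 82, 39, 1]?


Algorithm: insertion sort
Input: [32, 49, 82, 39, 1]
Sorted: [1, 32, 39, 49, 82]

9


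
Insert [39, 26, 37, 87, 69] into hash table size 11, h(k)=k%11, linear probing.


Insert 39: h=6 -> slot 6
Insert 26: h=4 -> slot 4
Insert 37: h=4, 1 probes -> slot 5
Insert 87: h=10 -> slot 10
Insert 69: h=3 -> slot 3

Table: [None, None, None, 69, 26, 37, 39, None, None, None, 87]


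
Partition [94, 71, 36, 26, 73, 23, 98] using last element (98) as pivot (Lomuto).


Pivot: 98
  94 <= 98: advance i (no swap)
  71 <= 98: advance i (no swap)
  36 <= 98: advance i (no swap)
  26 <= 98: advance i (no swap)
  73 <= 98: advance i (no swap)
  23 <= 98: advance i (no swap)
Place pivot at 6: [94, 71, 36, 26, 73, 23, 98]

Partitioned: [94, 71, 36, 26, 73, 23, 98]


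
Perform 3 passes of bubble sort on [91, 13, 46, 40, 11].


Initial: [91, 13, 46, 40, 11]
Pass 1: [13, 46, 40, 11, 91] (4 swaps)
Pass 2: [13, 40, 11, 46, 91] (2 swaps)
Pass 3: [13, 11, 40, 46, 91] (1 swaps)

After 3 passes: [13, 11, 40, 46, 91]


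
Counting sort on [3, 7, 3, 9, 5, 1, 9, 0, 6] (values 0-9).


Input: [3, 7, 3, 9, 5, 1, 9, 0, 6]
Counts: [1, 1, 0, 2, 0, 1, 1, 1, 0, 2]

Sorted: [0, 1, 3, 3, 5, 6, 7, 9, 9]


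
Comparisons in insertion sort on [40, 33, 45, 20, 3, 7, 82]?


Algorithm: insertion sort
Input: [40, 33, 45, 20, 3, 7, 82]
Sorted: [3, 7, 20, 33, 40, 45, 82]

15


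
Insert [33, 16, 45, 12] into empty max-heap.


Insert 33: [33]
Insert 16: [33, 16]
Insert 45: [45, 16, 33]
Insert 12: [45, 16, 33, 12]

Final heap: [45, 16, 33, 12]


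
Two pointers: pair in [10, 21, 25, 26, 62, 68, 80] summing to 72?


lo=0(10)+hi=6(80)=90
lo=0(10)+hi=5(68)=78
lo=0(10)+hi=4(62)=72

Yes: 10+62=72


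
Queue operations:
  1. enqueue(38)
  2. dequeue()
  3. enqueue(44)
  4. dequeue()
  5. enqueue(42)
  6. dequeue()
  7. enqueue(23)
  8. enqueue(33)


enqueue(38) -> [38]
dequeue()->38, []
enqueue(44) -> [44]
dequeue()->44, []
enqueue(42) -> [42]
dequeue()->42, []
enqueue(23) -> [23]
enqueue(33) -> [23, 33]

Final queue: [23, 33]


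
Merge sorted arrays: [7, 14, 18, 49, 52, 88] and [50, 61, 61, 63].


Take 7 from A
Take 14 from A
Take 18 from A
Take 49 from A
Take 50 from B
Take 52 from A
Take 61 from B
Take 61 from B
Take 63 from B

Merged: [7, 14, 18, 49, 50, 52, 61, 61, 63, 88]


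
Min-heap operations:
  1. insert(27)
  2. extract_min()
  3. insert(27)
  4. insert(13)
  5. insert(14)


insert(27) -> [27]
extract_min()->27, []
insert(27) -> [27]
insert(13) -> [13, 27]
insert(14) -> [13, 27, 14]

Final heap: [13, 27, 14]


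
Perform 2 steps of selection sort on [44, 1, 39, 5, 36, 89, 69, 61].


Initial: [44, 1, 39, 5, 36, 89, 69, 61]
Step 1: min=1 at 1
  Swap: [1, 44, 39, 5, 36, 89, 69, 61]
Step 2: min=5 at 3
  Swap: [1, 5, 39, 44, 36, 89, 69, 61]

After 2 steps: [1, 5, 39, 44, 36, 89, 69, 61]


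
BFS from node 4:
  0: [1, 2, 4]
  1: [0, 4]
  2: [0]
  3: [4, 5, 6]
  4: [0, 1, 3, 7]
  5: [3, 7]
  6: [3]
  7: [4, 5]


Visit 4, enqueue [0, 1, 3, 7]
Visit 0, enqueue [2]
Visit 1, enqueue []
Visit 3, enqueue [5, 6]
Visit 7, enqueue []
Visit 2, enqueue []
Visit 5, enqueue []
Visit 6, enqueue []

BFS order: [4, 0, 1, 3, 7, 2, 5, 6]


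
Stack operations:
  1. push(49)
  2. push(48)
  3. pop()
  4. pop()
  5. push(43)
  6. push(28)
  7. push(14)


push(49) -> [49]
push(48) -> [49, 48]
pop()->48, [49]
pop()->49, []
push(43) -> [43]
push(28) -> [43, 28]
push(14) -> [43, 28, 14]

Final stack: [43, 28, 14]


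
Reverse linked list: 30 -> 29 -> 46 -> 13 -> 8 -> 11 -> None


Step 1: curr=30, set curr.next=prev(None) | reversed so far: 30
Step 2: curr=29, set curr.next=prev(30) | reversed so far: 29 -> 30
Step 3: curr=46, set curr.next=prev(29) | reversed so far: 46 -> 29 -> 30
Step 4: curr=13, set curr.next=prev(46) | reversed so far: 13 -> 46 -> 29 -> 30
Step 5: curr=8, set curr.next=prev(13) | reversed so far: 8 -> 13 -> 46 -> 29 -> 30
Step 6: curr=11, set curr.next=prev(8) | reversed so far: 11 -> 8 -> 13 -> 46 -> 29 -> 30

11 -> 8 -> 13 -> 46 -> 29 -> 30 -> None


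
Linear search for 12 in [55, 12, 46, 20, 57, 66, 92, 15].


i=0: 55!=12
i=1: 12==12 found!

Found at 1, 2 comps


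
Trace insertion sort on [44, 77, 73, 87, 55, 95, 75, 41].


Initial: [44, 77, 73, 87, 55, 95, 75, 41]
Insert 77: [44, 77, 73, 87, 55, 95, 75, 41]
Insert 73: [44, 73, 77, 87, 55, 95, 75, 41]
Insert 87: [44, 73, 77, 87, 55, 95, 75, 41]
Insert 55: [44, 55, 73, 77, 87, 95, 75, 41]
Insert 95: [44, 55, 73, 77, 87, 95, 75, 41]
Insert 75: [44, 55, 73, 75, 77, 87, 95, 41]
Insert 41: [41, 44, 55, 73, 75, 77, 87, 95]

Sorted: [41, 44, 55, 73, 75, 77, 87, 95]


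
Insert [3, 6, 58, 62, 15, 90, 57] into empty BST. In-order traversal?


Insert 3: root
Insert 6: R from 3
Insert 58: R from 3 -> R from 6
Insert 62: R from 3 -> R from 6 -> R from 58
Insert 15: R from 3 -> R from 6 -> L from 58
Insert 90: R from 3 -> R from 6 -> R from 58 -> R from 62
Insert 57: R from 3 -> R from 6 -> L from 58 -> R from 15

In-order: [3, 6, 15, 57, 58, 62, 90]


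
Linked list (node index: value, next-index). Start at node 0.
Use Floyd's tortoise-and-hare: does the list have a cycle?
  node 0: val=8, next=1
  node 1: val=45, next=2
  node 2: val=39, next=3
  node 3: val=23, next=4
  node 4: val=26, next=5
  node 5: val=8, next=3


Floyd's tortoise (slow, +1) and hare (fast, +2):
  init: slow=0, fast=0
  step 1: slow=1, fast=2
  step 2: slow=2, fast=4
  step 3: slow=3, fast=3
  slow == fast at node 3: cycle detected

Cycle: yes


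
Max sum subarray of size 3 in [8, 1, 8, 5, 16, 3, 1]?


[0:3]: 17
[1:4]: 14
[2:5]: 29
[3:6]: 24
[4:7]: 20

Max: 29 at [2:5]


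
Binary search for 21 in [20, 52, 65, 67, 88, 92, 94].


Step 1: lo=0, hi=6, mid=3, val=67
Step 2: lo=0, hi=2, mid=1, val=52
Step 3: lo=0, hi=0, mid=0, val=20

Not found


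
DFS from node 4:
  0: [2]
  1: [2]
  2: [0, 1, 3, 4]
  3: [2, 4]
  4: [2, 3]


Visit 4, push [3, 2]
Visit 2, push [3, 1, 0]
Visit 0, push []
Visit 1, push []
Visit 3, push []

DFS order: [4, 2, 0, 1, 3]


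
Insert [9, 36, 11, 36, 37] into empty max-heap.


Insert 9: [9]
Insert 36: [36, 9]
Insert 11: [36, 9, 11]
Insert 36: [36, 36, 11, 9]
Insert 37: [37, 36, 11, 9, 36]

Final heap: [37, 36, 11, 9, 36]


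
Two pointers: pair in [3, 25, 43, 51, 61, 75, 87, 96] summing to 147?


lo=0(3)+hi=7(96)=99
lo=1(25)+hi=7(96)=121
lo=2(43)+hi=7(96)=139
lo=3(51)+hi=7(96)=147

Yes: 51+96=147


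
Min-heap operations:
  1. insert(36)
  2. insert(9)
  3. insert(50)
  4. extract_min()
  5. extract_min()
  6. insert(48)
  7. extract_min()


insert(36) -> [36]
insert(9) -> [9, 36]
insert(50) -> [9, 36, 50]
extract_min()->9, [36, 50]
extract_min()->36, [50]
insert(48) -> [48, 50]
extract_min()->48, [50]

Final heap: [50]


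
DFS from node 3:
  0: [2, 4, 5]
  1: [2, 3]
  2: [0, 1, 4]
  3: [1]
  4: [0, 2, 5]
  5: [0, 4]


Visit 3, push [1]
Visit 1, push [2]
Visit 2, push [4, 0]
Visit 0, push [5, 4]
Visit 4, push [5]
Visit 5, push []

DFS order: [3, 1, 2, 0, 4, 5]


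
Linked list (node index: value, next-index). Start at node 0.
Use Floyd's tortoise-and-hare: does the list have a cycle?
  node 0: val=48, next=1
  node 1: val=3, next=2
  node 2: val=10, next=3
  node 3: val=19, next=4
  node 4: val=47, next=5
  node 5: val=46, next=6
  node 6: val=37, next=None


Floyd's tortoise (slow, +1) and hare (fast, +2):
  init: slow=0, fast=0
  step 1: slow=1, fast=2
  step 2: slow=2, fast=4
  step 3: slow=3, fast=6
  step 4: fast -> None, no cycle

Cycle: no


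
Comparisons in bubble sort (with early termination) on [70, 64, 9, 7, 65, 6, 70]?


Algorithm: bubble sort (with early termination)
Input: [70, 64, 9, 7, 65, 6, 70]
Sorted: [6, 7, 9, 64, 65, 70, 70]

21


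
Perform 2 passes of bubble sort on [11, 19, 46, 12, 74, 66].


Initial: [11, 19, 46, 12, 74, 66]
Pass 1: [11, 19, 12, 46, 66, 74] (2 swaps)
Pass 2: [11, 12, 19, 46, 66, 74] (1 swaps)

After 2 passes: [11, 12, 19, 46, 66, 74]


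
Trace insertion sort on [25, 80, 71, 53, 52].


Initial: [25, 80, 71, 53, 52]
Insert 80: [25, 80, 71, 53, 52]
Insert 71: [25, 71, 80, 53, 52]
Insert 53: [25, 53, 71, 80, 52]
Insert 52: [25, 52, 53, 71, 80]

Sorted: [25, 52, 53, 71, 80]


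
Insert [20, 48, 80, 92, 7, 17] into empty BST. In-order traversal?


Insert 20: root
Insert 48: R from 20
Insert 80: R from 20 -> R from 48
Insert 92: R from 20 -> R from 48 -> R from 80
Insert 7: L from 20
Insert 17: L from 20 -> R from 7

In-order: [7, 17, 20, 48, 80, 92]


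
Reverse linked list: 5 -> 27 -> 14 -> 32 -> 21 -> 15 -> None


Step 1: curr=5, set curr.next=prev(None) | reversed so far: 5
Step 2: curr=27, set curr.next=prev(5) | reversed so far: 27 -> 5
Step 3: curr=14, set curr.next=prev(27) | reversed so far: 14 -> 27 -> 5
Step 4: curr=32, set curr.next=prev(14) | reversed so far: 32 -> 14 -> 27 -> 5
Step 5: curr=21, set curr.next=prev(32) | reversed so far: 21 -> 32 -> 14 -> 27 -> 5
Step 6: curr=15, set curr.next=prev(21) | reversed so far: 15 -> 21 -> 32 -> 14 -> 27 -> 5

15 -> 21 -> 32 -> 14 -> 27 -> 5 -> None


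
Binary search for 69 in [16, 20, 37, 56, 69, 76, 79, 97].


Step 1: lo=0, hi=7, mid=3, val=56
Step 2: lo=4, hi=7, mid=5, val=76
Step 3: lo=4, hi=4, mid=4, val=69

Found at index 4


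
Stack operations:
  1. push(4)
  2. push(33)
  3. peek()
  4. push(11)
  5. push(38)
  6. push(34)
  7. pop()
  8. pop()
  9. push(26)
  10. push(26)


push(4) -> [4]
push(33) -> [4, 33]
peek()->33
push(11) -> [4, 33, 11]
push(38) -> [4, 33, 11, 38]
push(34) -> [4, 33, 11, 38, 34]
pop()->34, [4, 33, 11, 38]
pop()->38, [4, 33, 11]
push(26) -> [4, 33, 11, 26]
push(26) -> [4, 33, 11, 26, 26]

Final stack: [4, 33, 11, 26, 26]


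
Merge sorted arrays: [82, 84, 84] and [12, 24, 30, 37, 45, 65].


Take 12 from B
Take 24 from B
Take 30 from B
Take 37 from B
Take 45 from B
Take 65 from B

Merged: [12, 24, 30, 37, 45, 65, 82, 84, 84]


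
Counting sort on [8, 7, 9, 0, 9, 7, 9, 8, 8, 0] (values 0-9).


Input: [8, 7, 9, 0, 9, 7, 9, 8, 8, 0]
Counts: [2, 0, 0, 0, 0, 0, 0, 2, 3, 3]

Sorted: [0, 0, 7, 7, 8, 8, 8, 9, 9, 9]


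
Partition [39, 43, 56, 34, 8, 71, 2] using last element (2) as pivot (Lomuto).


Pivot: 2
Place pivot at 0: [2, 43, 56, 34, 8, 71, 39]

Partitioned: [2, 43, 56, 34, 8, 71, 39]


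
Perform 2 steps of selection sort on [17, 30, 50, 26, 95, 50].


Initial: [17, 30, 50, 26, 95, 50]
Step 1: min=17 at 0
  Swap: [17, 30, 50, 26, 95, 50]
Step 2: min=26 at 3
  Swap: [17, 26, 50, 30, 95, 50]

After 2 steps: [17, 26, 50, 30, 95, 50]


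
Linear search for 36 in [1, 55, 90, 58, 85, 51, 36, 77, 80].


i=0: 1!=36
i=1: 55!=36
i=2: 90!=36
i=3: 58!=36
i=4: 85!=36
i=5: 51!=36
i=6: 36==36 found!

Found at 6, 7 comps


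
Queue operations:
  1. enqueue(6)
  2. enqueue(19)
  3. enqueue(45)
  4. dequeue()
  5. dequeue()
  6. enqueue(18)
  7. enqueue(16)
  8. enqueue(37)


enqueue(6) -> [6]
enqueue(19) -> [6, 19]
enqueue(45) -> [6, 19, 45]
dequeue()->6, [19, 45]
dequeue()->19, [45]
enqueue(18) -> [45, 18]
enqueue(16) -> [45, 18, 16]
enqueue(37) -> [45, 18, 16, 37]

Final queue: [45, 18, 16, 37]


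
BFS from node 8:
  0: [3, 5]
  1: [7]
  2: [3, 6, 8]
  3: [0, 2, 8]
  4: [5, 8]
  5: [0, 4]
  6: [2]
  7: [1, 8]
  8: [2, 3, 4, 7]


Visit 8, enqueue [2, 3, 4, 7]
Visit 2, enqueue [6]
Visit 3, enqueue [0]
Visit 4, enqueue [5]
Visit 7, enqueue [1]
Visit 6, enqueue []
Visit 0, enqueue []
Visit 5, enqueue []
Visit 1, enqueue []

BFS order: [8, 2, 3, 4, 7, 6, 0, 5, 1]


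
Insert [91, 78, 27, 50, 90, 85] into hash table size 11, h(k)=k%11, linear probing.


Insert 91: h=3 -> slot 3
Insert 78: h=1 -> slot 1
Insert 27: h=5 -> slot 5
Insert 50: h=6 -> slot 6
Insert 90: h=2 -> slot 2
Insert 85: h=8 -> slot 8

Table: [None, 78, 90, 91, None, 27, 50, None, 85, None, None]


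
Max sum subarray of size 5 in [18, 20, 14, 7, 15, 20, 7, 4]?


[0:5]: 74
[1:6]: 76
[2:7]: 63
[3:8]: 53

Max: 76 at [1:6]


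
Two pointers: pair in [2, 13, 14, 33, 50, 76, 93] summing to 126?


lo=0(2)+hi=6(93)=95
lo=1(13)+hi=6(93)=106
lo=2(14)+hi=6(93)=107
lo=3(33)+hi=6(93)=126

Yes: 33+93=126


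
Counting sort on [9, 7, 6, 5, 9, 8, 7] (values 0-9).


Input: [9, 7, 6, 5, 9, 8, 7]
Counts: [0, 0, 0, 0, 0, 1, 1, 2, 1, 2]

Sorted: [5, 6, 7, 7, 8, 9, 9]


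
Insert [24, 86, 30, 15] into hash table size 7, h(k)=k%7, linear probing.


Insert 24: h=3 -> slot 3
Insert 86: h=2 -> slot 2
Insert 30: h=2, 2 probes -> slot 4
Insert 15: h=1 -> slot 1

Table: [None, 15, 86, 24, 30, None, None]


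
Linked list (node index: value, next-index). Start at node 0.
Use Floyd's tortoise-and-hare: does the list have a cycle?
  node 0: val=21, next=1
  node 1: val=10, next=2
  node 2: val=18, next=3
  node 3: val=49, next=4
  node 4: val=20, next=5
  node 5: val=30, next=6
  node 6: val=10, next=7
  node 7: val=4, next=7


Floyd's tortoise (slow, +1) and hare (fast, +2):
  init: slow=0, fast=0
  step 1: slow=1, fast=2
  step 2: slow=2, fast=4
  step 3: slow=3, fast=6
  step 4: slow=4, fast=7
  step 5: slow=5, fast=7
  step 6: slow=6, fast=7
  step 7: slow=7, fast=7
  slow == fast at node 7: cycle detected

Cycle: yes


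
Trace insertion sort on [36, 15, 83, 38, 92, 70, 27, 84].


Initial: [36, 15, 83, 38, 92, 70, 27, 84]
Insert 15: [15, 36, 83, 38, 92, 70, 27, 84]
Insert 83: [15, 36, 83, 38, 92, 70, 27, 84]
Insert 38: [15, 36, 38, 83, 92, 70, 27, 84]
Insert 92: [15, 36, 38, 83, 92, 70, 27, 84]
Insert 70: [15, 36, 38, 70, 83, 92, 27, 84]
Insert 27: [15, 27, 36, 38, 70, 83, 92, 84]
Insert 84: [15, 27, 36, 38, 70, 83, 84, 92]

Sorted: [15, 27, 36, 38, 70, 83, 84, 92]


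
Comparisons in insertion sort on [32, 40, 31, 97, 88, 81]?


Algorithm: insertion sort
Input: [32, 40, 31, 97, 88, 81]
Sorted: [31, 32, 40, 81, 88, 97]

9


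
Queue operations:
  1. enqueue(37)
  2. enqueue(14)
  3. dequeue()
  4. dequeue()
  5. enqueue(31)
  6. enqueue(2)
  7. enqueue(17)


enqueue(37) -> [37]
enqueue(14) -> [37, 14]
dequeue()->37, [14]
dequeue()->14, []
enqueue(31) -> [31]
enqueue(2) -> [31, 2]
enqueue(17) -> [31, 2, 17]

Final queue: [31, 2, 17]


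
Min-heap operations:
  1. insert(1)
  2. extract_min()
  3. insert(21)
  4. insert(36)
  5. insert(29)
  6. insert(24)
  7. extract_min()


insert(1) -> [1]
extract_min()->1, []
insert(21) -> [21]
insert(36) -> [21, 36]
insert(29) -> [21, 36, 29]
insert(24) -> [21, 24, 29, 36]
extract_min()->21, [24, 36, 29]

Final heap: [24, 36, 29]


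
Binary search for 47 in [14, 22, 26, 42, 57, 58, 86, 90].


Step 1: lo=0, hi=7, mid=3, val=42
Step 2: lo=4, hi=7, mid=5, val=58
Step 3: lo=4, hi=4, mid=4, val=57

Not found


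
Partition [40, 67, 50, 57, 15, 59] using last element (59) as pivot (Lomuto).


Pivot: 59
  40 <= 59: advance i (no swap)
  50 <= 59: swap -> [40, 50, 67, 57, 15, 59]
  57 <= 59: swap -> [40, 50, 57, 67, 15, 59]
  15 <= 59: swap -> [40, 50, 57, 15, 67, 59]
Place pivot at 4: [40, 50, 57, 15, 59, 67]

Partitioned: [40, 50, 57, 15, 59, 67]


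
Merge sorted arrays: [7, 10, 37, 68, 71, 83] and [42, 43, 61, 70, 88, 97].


Take 7 from A
Take 10 from A
Take 37 from A
Take 42 from B
Take 43 from B
Take 61 from B
Take 68 from A
Take 70 from B
Take 71 from A
Take 83 from A

Merged: [7, 10, 37, 42, 43, 61, 68, 70, 71, 83, 88, 97]


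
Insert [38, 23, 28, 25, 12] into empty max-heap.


Insert 38: [38]
Insert 23: [38, 23]
Insert 28: [38, 23, 28]
Insert 25: [38, 25, 28, 23]
Insert 12: [38, 25, 28, 23, 12]

Final heap: [38, 25, 28, 23, 12]


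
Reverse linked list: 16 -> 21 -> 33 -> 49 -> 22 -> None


Step 1: curr=16, set curr.next=prev(None) | reversed so far: 16
Step 2: curr=21, set curr.next=prev(16) | reversed so far: 21 -> 16
Step 3: curr=33, set curr.next=prev(21) | reversed so far: 33 -> 21 -> 16
Step 4: curr=49, set curr.next=prev(33) | reversed so far: 49 -> 33 -> 21 -> 16
Step 5: curr=22, set curr.next=prev(49) | reversed so far: 22 -> 49 -> 33 -> 21 -> 16

22 -> 49 -> 33 -> 21 -> 16 -> None


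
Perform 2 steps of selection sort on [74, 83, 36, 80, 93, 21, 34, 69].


Initial: [74, 83, 36, 80, 93, 21, 34, 69]
Step 1: min=21 at 5
  Swap: [21, 83, 36, 80, 93, 74, 34, 69]
Step 2: min=34 at 6
  Swap: [21, 34, 36, 80, 93, 74, 83, 69]

After 2 steps: [21, 34, 36, 80, 93, 74, 83, 69]


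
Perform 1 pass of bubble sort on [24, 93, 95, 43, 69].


Initial: [24, 93, 95, 43, 69]
Pass 1: [24, 93, 43, 69, 95] (2 swaps)

After 1 pass: [24, 93, 43, 69, 95]


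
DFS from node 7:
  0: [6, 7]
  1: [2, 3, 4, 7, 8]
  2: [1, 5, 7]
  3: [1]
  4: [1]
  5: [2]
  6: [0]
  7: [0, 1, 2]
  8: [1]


Visit 7, push [2, 1, 0]
Visit 0, push [6]
Visit 6, push []
Visit 1, push [8, 4, 3, 2]
Visit 2, push [5]
Visit 5, push []
Visit 3, push []
Visit 4, push []
Visit 8, push []

DFS order: [7, 0, 6, 1, 2, 5, 3, 4, 8]


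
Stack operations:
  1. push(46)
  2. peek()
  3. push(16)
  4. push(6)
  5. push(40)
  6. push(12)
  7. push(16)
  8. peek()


push(46) -> [46]
peek()->46
push(16) -> [46, 16]
push(6) -> [46, 16, 6]
push(40) -> [46, 16, 6, 40]
push(12) -> [46, 16, 6, 40, 12]
push(16) -> [46, 16, 6, 40, 12, 16]
peek()->16

Final stack: [46, 16, 6, 40, 12, 16]


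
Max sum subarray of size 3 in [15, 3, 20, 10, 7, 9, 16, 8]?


[0:3]: 38
[1:4]: 33
[2:5]: 37
[3:6]: 26
[4:7]: 32
[5:8]: 33

Max: 38 at [0:3]


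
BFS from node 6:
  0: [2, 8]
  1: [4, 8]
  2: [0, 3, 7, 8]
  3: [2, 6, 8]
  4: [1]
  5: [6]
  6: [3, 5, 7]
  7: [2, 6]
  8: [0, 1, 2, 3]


Visit 6, enqueue [3, 5, 7]
Visit 3, enqueue [2, 8]
Visit 5, enqueue []
Visit 7, enqueue []
Visit 2, enqueue [0]
Visit 8, enqueue [1]
Visit 0, enqueue []
Visit 1, enqueue [4]
Visit 4, enqueue []

BFS order: [6, 3, 5, 7, 2, 8, 0, 1, 4]


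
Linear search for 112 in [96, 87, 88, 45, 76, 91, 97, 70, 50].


i=0: 96!=112
i=1: 87!=112
i=2: 88!=112
i=3: 45!=112
i=4: 76!=112
i=5: 91!=112
i=6: 97!=112
i=7: 70!=112
i=8: 50!=112

Not found, 9 comps


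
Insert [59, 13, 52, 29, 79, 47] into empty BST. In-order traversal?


Insert 59: root
Insert 13: L from 59
Insert 52: L from 59 -> R from 13
Insert 29: L from 59 -> R from 13 -> L from 52
Insert 79: R from 59
Insert 47: L from 59 -> R from 13 -> L from 52 -> R from 29

In-order: [13, 29, 47, 52, 59, 79]


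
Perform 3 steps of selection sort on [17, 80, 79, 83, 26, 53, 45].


Initial: [17, 80, 79, 83, 26, 53, 45]
Step 1: min=17 at 0
  Swap: [17, 80, 79, 83, 26, 53, 45]
Step 2: min=26 at 4
  Swap: [17, 26, 79, 83, 80, 53, 45]
Step 3: min=45 at 6
  Swap: [17, 26, 45, 83, 80, 53, 79]

After 3 steps: [17, 26, 45, 83, 80, 53, 79]


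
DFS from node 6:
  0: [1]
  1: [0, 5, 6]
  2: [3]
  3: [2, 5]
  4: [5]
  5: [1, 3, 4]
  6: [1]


Visit 6, push [1]
Visit 1, push [5, 0]
Visit 0, push []
Visit 5, push [4, 3]
Visit 3, push [2]
Visit 2, push []
Visit 4, push []

DFS order: [6, 1, 0, 5, 3, 2, 4]


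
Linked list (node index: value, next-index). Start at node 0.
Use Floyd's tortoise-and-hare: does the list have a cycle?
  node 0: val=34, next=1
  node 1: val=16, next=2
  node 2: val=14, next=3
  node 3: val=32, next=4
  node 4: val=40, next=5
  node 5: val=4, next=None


Floyd's tortoise (slow, +1) and hare (fast, +2):
  init: slow=0, fast=0
  step 1: slow=1, fast=2
  step 2: slow=2, fast=4
  step 3: fast 4->5->None, no cycle

Cycle: no


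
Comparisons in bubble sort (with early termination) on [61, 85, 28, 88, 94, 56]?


Algorithm: bubble sort (with early termination)
Input: [61, 85, 28, 88, 94, 56]
Sorted: [28, 56, 61, 85, 88, 94]

15


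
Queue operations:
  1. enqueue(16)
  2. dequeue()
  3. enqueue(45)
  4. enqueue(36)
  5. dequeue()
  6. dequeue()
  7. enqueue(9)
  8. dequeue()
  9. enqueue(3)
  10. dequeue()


enqueue(16) -> [16]
dequeue()->16, []
enqueue(45) -> [45]
enqueue(36) -> [45, 36]
dequeue()->45, [36]
dequeue()->36, []
enqueue(9) -> [9]
dequeue()->9, []
enqueue(3) -> [3]
dequeue()->3, []

Final queue: []


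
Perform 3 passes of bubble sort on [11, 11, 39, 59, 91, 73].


Initial: [11, 11, 39, 59, 91, 73]
Pass 1: [11, 11, 39, 59, 73, 91] (1 swaps)
Pass 2: [11, 11, 39, 59, 73, 91] (0 swaps)
Pass 3: [11, 11, 39, 59, 73, 91] (0 swaps)

After 3 passes: [11, 11, 39, 59, 73, 91]


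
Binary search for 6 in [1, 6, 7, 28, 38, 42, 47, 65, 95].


Step 1: lo=0, hi=8, mid=4, val=38
Step 2: lo=0, hi=3, mid=1, val=6

Found at index 1


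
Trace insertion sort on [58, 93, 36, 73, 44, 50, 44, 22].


Initial: [58, 93, 36, 73, 44, 50, 44, 22]
Insert 93: [58, 93, 36, 73, 44, 50, 44, 22]
Insert 36: [36, 58, 93, 73, 44, 50, 44, 22]
Insert 73: [36, 58, 73, 93, 44, 50, 44, 22]
Insert 44: [36, 44, 58, 73, 93, 50, 44, 22]
Insert 50: [36, 44, 50, 58, 73, 93, 44, 22]
Insert 44: [36, 44, 44, 50, 58, 73, 93, 22]
Insert 22: [22, 36, 44, 44, 50, 58, 73, 93]

Sorted: [22, 36, 44, 44, 50, 58, 73, 93]


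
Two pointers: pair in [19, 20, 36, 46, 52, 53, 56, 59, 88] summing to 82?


lo=0(19)+hi=8(88)=107
lo=0(19)+hi=7(59)=78
lo=1(20)+hi=7(59)=79
lo=2(36)+hi=7(59)=95
lo=2(36)+hi=6(56)=92
lo=2(36)+hi=5(53)=89
lo=2(36)+hi=4(52)=88
lo=2(36)+hi=3(46)=82

Yes: 36+46=82


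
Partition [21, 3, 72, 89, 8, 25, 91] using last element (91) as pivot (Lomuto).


Pivot: 91
  21 <= 91: advance i (no swap)
  3 <= 91: advance i (no swap)
  72 <= 91: advance i (no swap)
  89 <= 91: advance i (no swap)
  8 <= 91: advance i (no swap)
  25 <= 91: advance i (no swap)
Place pivot at 6: [21, 3, 72, 89, 8, 25, 91]

Partitioned: [21, 3, 72, 89, 8, 25, 91]


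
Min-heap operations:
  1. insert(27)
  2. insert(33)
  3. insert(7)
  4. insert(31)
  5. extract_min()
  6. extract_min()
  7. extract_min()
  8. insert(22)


insert(27) -> [27]
insert(33) -> [27, 33]
insert(7) -> [7, 33, 27]
insert(31) -> [7, 31, 27, 33]
extract_min()->7, [27, 31, 33]
extract_min()->27, [31, 33]
extract_min()->31, [33]
insert(22) -> [22, 33]

Final heap: [22, 33]


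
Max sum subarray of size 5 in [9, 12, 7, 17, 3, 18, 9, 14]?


[0:5]: 48
[1:6]: 57
[2:7]: 54
[3:8]: 61

Max: 61 at [3:8]


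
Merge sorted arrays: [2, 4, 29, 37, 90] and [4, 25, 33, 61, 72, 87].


Take 2 from A
Take 4 from A
Take 4 from B
Take 25 from B
Take 29 from A
Take 33 from B
Take 37 from A
Take 61 from B
Take 72 from B
Take 87 from B

Merged: [2, 4, 4, 25, 29, 33, 37, 61, 72, 87, 90]


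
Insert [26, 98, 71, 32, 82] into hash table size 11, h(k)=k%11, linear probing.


Insert 26: h=4 -> slot 4
Insert 98: h=10 -> slot 10
Insert 71: h=5 -> slot 5
Insert 32: h=10, 1 probes -> slot 0
Insert 82: h=5, 1 probes -> slot 6

Table: [32, None, None, None, 26, 71, 82, None, None, None, 98]
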